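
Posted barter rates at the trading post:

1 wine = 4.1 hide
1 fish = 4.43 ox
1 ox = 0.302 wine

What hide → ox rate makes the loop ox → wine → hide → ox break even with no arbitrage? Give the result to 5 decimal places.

0.80762

Known legs of the cycle: 0.302 × 4.1 = 1.2382
For no arbitrage the full-cycle product must be 1, so the missing rate is 1 / 1.2382 ≈ 0.8076240.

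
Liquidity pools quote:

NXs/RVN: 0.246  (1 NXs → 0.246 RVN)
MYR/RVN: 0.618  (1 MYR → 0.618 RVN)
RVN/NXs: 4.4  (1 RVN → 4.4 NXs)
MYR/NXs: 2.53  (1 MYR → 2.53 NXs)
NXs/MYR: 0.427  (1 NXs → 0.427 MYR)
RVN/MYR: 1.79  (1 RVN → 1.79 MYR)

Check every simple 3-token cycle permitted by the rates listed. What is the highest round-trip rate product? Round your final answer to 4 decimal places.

1.1611

RVN→NXs→MYR→RVN: 4.4 × 0.427 × 0.618 = 1.16110
RVN→MYR→NXs→RVN: 1.79 × 2.53 × 0.246 = 1.11406
Maximum is RVN→NXs→MYR→RVN at 1.1611; arbitrage exists.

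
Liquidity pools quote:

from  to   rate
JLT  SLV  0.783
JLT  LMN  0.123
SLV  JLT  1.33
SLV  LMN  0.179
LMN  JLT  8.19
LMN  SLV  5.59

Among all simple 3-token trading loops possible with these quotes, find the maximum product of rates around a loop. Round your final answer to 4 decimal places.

1.1479

JLT→SLV→LMN→JLT: 0.783 × 0.179 × 8.19 = 1.14789
JLT→LMN→SLV→JLT: 0.123 × 5.59 × 1.33 = 0.91447
Maximum is JLT→SLV→LMN→JLT at 1.1479; arbitrage exists.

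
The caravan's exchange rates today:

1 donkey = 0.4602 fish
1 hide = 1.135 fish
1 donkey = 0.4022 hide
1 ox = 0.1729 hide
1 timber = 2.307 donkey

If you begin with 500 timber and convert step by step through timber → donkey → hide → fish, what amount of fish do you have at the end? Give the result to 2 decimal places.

500 timber × 2.307 = 1153.5 donkey
1153.5 donkey × 0.4022 = 463.9377 hide
463.9377 hide × 1.135 = 526.5692895 fish

526.57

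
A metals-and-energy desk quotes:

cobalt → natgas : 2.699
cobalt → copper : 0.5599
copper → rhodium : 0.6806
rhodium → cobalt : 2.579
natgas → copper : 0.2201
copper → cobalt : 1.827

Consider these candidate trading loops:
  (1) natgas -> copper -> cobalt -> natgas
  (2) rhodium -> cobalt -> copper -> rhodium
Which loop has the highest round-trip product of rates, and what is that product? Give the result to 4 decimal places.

(1) 0.2201 × 1.827 × 2.699 = 1.08533
(2) 2.579 × 0.5599 × 0.6806 = 0.98277
Highest is cycle (1) at 1.0853 (>1, arbitrage).

1.0853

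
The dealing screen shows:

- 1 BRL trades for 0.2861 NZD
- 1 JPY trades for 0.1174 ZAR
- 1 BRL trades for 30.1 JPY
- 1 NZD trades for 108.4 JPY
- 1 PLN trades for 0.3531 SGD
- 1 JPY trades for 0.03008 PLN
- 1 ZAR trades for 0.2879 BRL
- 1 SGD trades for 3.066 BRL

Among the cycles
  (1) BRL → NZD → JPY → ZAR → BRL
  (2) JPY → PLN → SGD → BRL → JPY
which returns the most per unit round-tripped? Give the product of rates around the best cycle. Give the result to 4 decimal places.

(1) 0.2861 × 108.4 × 0.1174 × 0.2879 = 1.04823
(2) 0.03008 × 0.3531 × 3.066 × 30.1 = 0.98020
Highest is cycle (1) at 1.0482 (>1, arbitrage).

1.0482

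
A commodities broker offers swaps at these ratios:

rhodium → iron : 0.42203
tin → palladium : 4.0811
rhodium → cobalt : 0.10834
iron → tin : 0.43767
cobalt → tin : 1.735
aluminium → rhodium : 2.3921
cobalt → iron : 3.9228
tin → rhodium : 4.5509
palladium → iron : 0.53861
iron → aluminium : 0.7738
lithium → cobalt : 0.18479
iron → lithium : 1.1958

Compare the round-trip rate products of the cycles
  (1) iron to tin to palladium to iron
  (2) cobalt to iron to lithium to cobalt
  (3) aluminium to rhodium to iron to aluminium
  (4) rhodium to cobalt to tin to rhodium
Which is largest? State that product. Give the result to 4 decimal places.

0.9621

(1) 0.43767 × 4.0811 × 0.53861 = 0.96205
(2) 3.9228 × 1.1958 × 0.18479 = 0.86683
(3) 2.3921 × 0.42203 × 0.7738 = 0.78118
(4) 0.10834 × 1.735 × 4.5509 = 0.85543
Highest is cycle (1) at 0.9621 (≤1, no arbitrage).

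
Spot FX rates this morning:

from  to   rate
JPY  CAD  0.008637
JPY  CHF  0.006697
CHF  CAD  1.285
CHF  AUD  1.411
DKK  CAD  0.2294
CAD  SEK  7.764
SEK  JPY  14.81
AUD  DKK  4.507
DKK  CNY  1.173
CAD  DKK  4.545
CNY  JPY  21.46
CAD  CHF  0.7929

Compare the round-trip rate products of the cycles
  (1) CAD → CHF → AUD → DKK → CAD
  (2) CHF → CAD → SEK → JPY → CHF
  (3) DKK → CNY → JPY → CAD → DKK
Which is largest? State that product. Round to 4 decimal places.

(1) 0.7929 × 1.411 × 4.507 × 0.2294 = 1.15672
(2) 1.285 × 7.764 × 14.81 × 0.006697 = 0.98952
(3) 1.173 × 21.46 × 0.008637 × 4.545 = 0.98815
Highest is cycle (1) at 1.1567 (>1, arbitrage).

1.1567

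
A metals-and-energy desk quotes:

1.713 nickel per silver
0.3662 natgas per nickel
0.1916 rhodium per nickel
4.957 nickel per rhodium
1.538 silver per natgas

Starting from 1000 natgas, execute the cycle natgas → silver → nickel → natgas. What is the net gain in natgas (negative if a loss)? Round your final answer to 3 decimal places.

1000 natgas × 1.538 = 1538 silver
1538 silver × 1.713 = 2634.594 nickel
2634.594 nickel × 0.3662 = 964.7883228 natgas
Net change: 964.7883228 − 1000 = -35.2116772 natgas

-35.212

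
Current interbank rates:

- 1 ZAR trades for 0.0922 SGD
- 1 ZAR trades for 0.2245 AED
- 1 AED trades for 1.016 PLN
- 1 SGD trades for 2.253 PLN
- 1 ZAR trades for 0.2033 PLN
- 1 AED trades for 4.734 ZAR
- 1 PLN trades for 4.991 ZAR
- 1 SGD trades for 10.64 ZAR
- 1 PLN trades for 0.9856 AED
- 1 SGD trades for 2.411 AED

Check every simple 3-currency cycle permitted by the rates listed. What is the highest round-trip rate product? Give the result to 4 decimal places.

AED→PLN→ZAR→AED: 1.016 × 4.991 × 0.2245 = 1.13841
SGD→AED→ZAR→SGD: 2.411 × 4.734 × 0.0922 = 1.05234
SGD→PLN→ZAR→SGD: 2.253 × 4.991 × 0.0922 = 1.03676
AED→ZAR→PLN→AED: 4.734 × 0.2033 × 0.9856 = 0.94856
Maximum is AED→PLN→ZAR→AED at 1.1384; arbitrage exists.

1.1384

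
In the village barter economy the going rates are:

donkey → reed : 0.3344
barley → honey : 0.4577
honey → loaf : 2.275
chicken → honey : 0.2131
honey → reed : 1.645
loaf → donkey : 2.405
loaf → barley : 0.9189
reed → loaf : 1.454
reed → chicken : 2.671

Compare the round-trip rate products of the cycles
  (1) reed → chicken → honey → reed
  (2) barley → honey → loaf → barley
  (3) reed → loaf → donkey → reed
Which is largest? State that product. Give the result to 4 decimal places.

(1) 2.671 × 0.2131 × 1.645 = 0.93632
(2) 0.4577 × 2.275 × 0.9189 = 0.95682
(3) 1.454 × 2.405 × 0.3344 = 1.16935
Highest is cycle (3) at 1.1694 (>1, arbitrage).

1.1694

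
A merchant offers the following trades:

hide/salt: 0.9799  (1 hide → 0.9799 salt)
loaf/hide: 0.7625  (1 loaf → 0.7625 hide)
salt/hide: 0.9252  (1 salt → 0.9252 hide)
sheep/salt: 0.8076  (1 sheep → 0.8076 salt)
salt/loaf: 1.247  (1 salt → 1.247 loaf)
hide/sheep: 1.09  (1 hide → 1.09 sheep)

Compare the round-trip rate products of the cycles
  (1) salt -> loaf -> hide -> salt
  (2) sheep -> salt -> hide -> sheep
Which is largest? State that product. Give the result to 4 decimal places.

(1) 1.247 × 0.7625 × 0.9799 = 0.93173
(2) 0.8076 × 0.9252 × 1.09 = 0.81444
Highest is cycle (1) at 0.9317 (≤1, no arbitrage).

0.9317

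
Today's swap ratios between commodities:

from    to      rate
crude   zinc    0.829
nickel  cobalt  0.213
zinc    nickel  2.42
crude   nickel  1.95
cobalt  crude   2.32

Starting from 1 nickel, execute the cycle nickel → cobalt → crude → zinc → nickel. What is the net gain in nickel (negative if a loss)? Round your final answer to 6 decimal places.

1 nickel × 0.213 = 0.213 cobalt
0.213 cobalt × 2.32 = 0.49416 crude
0.49416 crude × 0.829 = 0.40965864 zinc
0.40965864 zinc × 2.42 = 0.9913739088 nickel
Net change: 0.9913739088 − 1 = -0.0086260912 nickel

-0.008626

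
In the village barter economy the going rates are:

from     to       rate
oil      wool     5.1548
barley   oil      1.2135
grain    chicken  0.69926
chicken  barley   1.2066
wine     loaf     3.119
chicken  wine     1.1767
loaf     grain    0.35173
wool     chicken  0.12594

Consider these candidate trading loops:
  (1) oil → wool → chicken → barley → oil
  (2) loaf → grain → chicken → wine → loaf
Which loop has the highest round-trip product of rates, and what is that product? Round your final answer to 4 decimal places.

0.9506

(1) 5.1548 × 0.12594 × 1.2066 × 1.2135 = 0.95056
(2) 0.35173 × 0.69926 × 1.1767 × 3.119 = 0.90267
Highest is cycle (1) at 0.9506 (≤1, no arbitrage).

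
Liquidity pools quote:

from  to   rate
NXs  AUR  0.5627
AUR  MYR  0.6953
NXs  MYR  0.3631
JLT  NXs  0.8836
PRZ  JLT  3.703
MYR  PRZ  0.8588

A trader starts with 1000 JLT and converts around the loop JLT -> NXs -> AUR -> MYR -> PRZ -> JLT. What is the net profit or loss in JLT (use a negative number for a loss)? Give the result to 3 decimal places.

99.387

1000 JLT × 0.8836 = 883.6 NXs
883.6 NXs × 0.5627 = 497.20172 AUR
497.20172 AUR × 0.6953 = 345.704355916 MYR
345.704355916 MYR × 0.8588 = 296.8909008606608 PRZ
296.8909008606608 PRZ × 3.703 = 1099.3870058870269424 JLT
Net change: 1099.3870058870269424 − 1000 = 99.3870058870269424 JLT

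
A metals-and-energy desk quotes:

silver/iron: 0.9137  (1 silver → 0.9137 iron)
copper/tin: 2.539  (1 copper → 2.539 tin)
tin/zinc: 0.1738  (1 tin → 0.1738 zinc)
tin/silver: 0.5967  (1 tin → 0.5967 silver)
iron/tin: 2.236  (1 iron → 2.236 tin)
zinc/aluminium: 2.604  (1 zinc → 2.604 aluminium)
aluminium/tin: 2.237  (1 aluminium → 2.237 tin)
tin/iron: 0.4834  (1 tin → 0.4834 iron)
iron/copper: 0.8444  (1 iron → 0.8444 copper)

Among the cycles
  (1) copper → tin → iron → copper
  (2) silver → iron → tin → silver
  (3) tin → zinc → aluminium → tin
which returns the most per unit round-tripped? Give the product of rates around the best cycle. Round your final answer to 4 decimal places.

(1) 2.539 × 0.4834 × 0.8444 = 1.03638
(2) 0.9137 × 2.236 × 0.5967 = 1.21908
(3) 0.1738 × 2.604 × 2.237 = 1.01241
Highest is cycle (2) at 1.2191 (>1, arbitrage).

1.2191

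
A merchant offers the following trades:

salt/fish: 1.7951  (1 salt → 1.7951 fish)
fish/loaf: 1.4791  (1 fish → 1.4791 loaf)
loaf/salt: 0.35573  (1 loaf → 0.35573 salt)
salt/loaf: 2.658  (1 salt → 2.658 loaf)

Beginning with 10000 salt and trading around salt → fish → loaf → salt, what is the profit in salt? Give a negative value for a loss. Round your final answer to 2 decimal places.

10000 salt × 1.7951 = 17951 fish
17951 fish × 1.4791 = 26551.3241 loaf
26551.3241 loaf × 0.35573 = 9445.102522093 salt
Net change: 9445.102522093 − 10000 = -554.897477907 salt

-554.90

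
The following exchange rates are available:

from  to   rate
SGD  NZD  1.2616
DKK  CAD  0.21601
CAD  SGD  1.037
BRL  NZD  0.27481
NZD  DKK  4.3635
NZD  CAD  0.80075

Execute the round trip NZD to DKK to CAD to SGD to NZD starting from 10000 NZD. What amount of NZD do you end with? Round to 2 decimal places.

12331.31

10000 NZD × 4.3635 = 43635 DKK
43635 DKK × 0.21601 = 9425.59635 CAD
9425.59635 CAD × 1.037 = 9774.34341495 SGD
9774.34341495 SGD × 1.2616 = 12331.31165230092 NZD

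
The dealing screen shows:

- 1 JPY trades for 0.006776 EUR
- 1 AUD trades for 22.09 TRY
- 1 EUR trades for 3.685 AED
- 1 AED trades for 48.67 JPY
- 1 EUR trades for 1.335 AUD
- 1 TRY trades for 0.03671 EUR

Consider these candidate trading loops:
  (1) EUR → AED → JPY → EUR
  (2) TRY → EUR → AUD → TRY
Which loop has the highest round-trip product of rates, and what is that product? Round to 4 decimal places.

1.2153

(1) 3.685 × 48.67 × 0.006776 = 1.21527
(2) 0.03671 × 1.335 × 22.09 = 1.08258
Highest is cycle (1) at 1.2153 (>1, arbitrage).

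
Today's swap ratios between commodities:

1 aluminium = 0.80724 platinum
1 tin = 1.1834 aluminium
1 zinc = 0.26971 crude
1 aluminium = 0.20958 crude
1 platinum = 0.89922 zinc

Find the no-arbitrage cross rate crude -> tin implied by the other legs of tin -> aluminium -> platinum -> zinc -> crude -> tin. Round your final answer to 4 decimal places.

4.3162

Known legs of the cycle: 1.1834 × 0.80724 × 0.89922 × 0.26971 = 0.2316846416400783792
For no arbitrage the full-cycle product must be 1, so the missing rate is 1 / 0.2316846416400783792 ≈ 4.316212.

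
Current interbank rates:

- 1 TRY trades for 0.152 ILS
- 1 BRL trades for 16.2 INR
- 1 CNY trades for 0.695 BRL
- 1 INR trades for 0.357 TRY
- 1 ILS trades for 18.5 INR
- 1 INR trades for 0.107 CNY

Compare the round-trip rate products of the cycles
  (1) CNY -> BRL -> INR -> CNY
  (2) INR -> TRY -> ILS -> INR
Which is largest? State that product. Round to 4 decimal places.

1.2047

(1) 0.695 × 16.2 × 0.107 = 1.20471
(2) 0.357 × 0.152 × 18.5 = 1.00388
Highest is cycle (1) at 1.2047 (>1, arbitrage).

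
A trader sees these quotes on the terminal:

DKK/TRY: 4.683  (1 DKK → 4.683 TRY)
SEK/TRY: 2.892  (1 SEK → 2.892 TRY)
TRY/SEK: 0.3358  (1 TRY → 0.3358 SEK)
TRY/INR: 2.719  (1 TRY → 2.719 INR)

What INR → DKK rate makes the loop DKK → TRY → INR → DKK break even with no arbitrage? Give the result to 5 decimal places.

0.07854

Known legs of the cycle: 4.683 × 2.719 = 12.733077
For no arbitrage the full-cycle product must be 1, so the missing rate is 1 / 12.733077 ≈ 0.0785356.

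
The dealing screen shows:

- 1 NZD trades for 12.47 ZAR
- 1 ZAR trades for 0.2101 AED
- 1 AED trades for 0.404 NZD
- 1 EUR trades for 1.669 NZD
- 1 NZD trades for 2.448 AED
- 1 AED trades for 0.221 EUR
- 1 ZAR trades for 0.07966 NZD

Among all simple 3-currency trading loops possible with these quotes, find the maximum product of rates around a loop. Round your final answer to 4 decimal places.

ZAR→AED→NZD→ZAR: 0.2101 × 0.404 × 12.47 = 1.05846
EUR→NZD→AED→EUR: 1.669 × 2.448 × 0.221 = 0.90294
Maximum is ZAR→AED→NZD→ZAR at 1.0585; arbitrage exists.

1.0585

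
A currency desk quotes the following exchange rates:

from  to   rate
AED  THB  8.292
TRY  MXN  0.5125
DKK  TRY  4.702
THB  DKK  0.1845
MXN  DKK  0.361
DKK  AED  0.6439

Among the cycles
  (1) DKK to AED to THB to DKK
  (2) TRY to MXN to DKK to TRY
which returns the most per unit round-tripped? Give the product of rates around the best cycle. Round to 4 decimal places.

0.9851

(1) 0.6439 × 8.292 × 0.1845 = 0.98509
(2) 0.5125 × 0.361 × 4.702 = 0.86993
Highest is cycle (1) at 0.9851 (≤1, no arbitrage).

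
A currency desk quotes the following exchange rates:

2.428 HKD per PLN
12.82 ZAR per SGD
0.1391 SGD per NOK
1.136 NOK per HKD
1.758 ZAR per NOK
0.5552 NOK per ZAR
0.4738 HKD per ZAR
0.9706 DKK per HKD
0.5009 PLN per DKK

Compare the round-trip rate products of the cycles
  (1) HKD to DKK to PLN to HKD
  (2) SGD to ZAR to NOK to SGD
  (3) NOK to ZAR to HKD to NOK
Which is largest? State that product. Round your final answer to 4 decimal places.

1.1804

(1) 0.9706 × 0.5009 × 2.428 = 1.18043
(2) 12.82 × 0.5552 × 0.1391 = 0.99007
(3) 1.758 × 0.4738 × 1.136 = 0.94622
Highest is cycle (1) at 1.1804 (>1, arbitrage).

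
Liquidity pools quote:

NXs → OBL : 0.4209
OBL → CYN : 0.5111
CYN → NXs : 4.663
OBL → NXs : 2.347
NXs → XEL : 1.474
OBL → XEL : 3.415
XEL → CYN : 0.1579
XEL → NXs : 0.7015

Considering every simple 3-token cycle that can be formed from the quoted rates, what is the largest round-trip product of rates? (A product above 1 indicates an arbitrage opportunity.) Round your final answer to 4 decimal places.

CYN→NXs→XEL→CYN: 4.663 × 1.474 × 0.1579 = 1.08529
XEL→NXs→OBL→XEL: 0.7015 × 0.4209 × 3.415 = 1.00832
CYN→NXs→OBL→CYN: 4.663 × 0.4209 × 0.5111 = 1.00311
Maximum is CYN→NXs→XEL→CYN at 1.0853; arbitrage exists.

1.0853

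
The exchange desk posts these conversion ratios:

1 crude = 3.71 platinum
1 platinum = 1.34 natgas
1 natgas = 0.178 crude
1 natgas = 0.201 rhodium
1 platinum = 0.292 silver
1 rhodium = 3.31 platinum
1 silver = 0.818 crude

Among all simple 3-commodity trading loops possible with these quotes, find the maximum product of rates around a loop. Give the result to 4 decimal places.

0.8915

rhodium→platinum→natgas→rhodium: 3.31 × 1.34 × 0.201 = 0.89152
silver→crude→platinum→silver: 0.818 × 3.71 × 0.292 = 0.88616
natgas→crude→platinum→natgas: 0.178 × 3.71 × 1.34 = 0.88491
Maximum is rhodium→platinum→natgas→rhodium at 0.8915; no arbitrage — every cycle loses value.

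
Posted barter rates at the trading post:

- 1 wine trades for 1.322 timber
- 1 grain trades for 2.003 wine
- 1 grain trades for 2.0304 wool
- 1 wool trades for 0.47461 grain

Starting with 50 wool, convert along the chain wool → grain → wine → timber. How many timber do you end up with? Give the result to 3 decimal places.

62.838

50 wool × 0.47461 = 23.7305 grain
23.7305 grain × 2.003 = 47.5321915 wine
47.5321915 wine × 1.322 = 62.837557163 timber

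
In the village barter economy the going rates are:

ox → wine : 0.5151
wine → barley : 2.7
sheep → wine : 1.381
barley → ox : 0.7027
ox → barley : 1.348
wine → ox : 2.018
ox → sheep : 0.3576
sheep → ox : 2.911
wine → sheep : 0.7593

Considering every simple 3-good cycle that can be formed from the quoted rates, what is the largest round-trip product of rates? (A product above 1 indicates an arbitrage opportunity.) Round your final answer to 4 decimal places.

1.1385

wine→sheep→ox→wine: 0.7593 × 2.911 × 0.5151 = 1.13854
wine→ox→sheep→wine: 2.018 × 0.3576 × 1.381 = 0.99658
wine→barley→ox→wine: 2.7 × 0.7027 × 0.5151 = 0.97729
Maximum is wine→sheep→ox→wine at 1.1385; arbitrage exists.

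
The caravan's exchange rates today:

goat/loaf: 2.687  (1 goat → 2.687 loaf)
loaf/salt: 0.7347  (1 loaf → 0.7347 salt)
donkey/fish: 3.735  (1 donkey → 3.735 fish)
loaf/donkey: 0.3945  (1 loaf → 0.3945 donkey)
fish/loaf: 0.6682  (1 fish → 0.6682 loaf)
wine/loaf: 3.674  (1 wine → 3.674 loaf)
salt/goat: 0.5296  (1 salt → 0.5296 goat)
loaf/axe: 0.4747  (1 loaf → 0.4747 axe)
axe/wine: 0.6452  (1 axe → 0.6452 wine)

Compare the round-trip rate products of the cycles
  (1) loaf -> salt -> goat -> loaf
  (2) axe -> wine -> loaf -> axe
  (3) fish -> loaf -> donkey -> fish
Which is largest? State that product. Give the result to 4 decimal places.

1.1253

(1) 0.7347 × 0.5296 × 2.687 = 1.04550
(2) 0.6452 × 3.674 × 0.4747 = 1.12526
(3) 0.6682 × 0.3945 × 3.735 = 0.98456
Highest is cycle (2) at 1.1253 (>1, arbitrage).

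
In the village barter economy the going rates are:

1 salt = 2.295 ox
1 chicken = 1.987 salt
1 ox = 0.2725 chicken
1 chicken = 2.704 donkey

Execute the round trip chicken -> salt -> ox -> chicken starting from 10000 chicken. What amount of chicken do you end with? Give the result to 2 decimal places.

12426.45

10000 chicken × 1.987 = 19870 salt
19870 salt × 2.295 = 45601.65 ox
45601.65 ox × 0.2725 = 12426.449625 chicken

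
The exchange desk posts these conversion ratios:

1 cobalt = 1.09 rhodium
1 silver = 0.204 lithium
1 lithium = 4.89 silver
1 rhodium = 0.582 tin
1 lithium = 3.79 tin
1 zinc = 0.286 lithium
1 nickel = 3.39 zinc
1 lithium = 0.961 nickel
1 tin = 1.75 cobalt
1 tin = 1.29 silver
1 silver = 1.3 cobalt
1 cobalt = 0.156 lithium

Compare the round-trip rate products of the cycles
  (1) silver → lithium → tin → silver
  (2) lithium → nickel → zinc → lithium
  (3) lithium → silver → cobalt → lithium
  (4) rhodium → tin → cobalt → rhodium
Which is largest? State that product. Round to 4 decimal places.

1.1102

(1) 0.204 × 3.79 × 1.29 = 0.99738
(2) 0.961 × 3.39 × 0.286 = 0.93173
(3) 4.89 × 1.3 × 0.156 = 0.99169
(4) 0.582 × 1.75 × 1.09 = 1.11017
Highest is cycle (4) at 1.1102 (>1, arbitrage).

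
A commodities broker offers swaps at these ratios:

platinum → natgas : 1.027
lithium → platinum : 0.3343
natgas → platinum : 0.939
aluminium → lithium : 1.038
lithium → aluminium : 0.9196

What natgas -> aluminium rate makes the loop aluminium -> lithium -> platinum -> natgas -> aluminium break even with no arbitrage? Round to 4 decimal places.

Known legs of the cycle: 1.038 × 0.3343 × 1.027 = 0.3563724918
For no arbitrage the full-cycle product must be 1, so the missing rate is 1 / 0.3563724918 ≈ 2.806053.

2.8061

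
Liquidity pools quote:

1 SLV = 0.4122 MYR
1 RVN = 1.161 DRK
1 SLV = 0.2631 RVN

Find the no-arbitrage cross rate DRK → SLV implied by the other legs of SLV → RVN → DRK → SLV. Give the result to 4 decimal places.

Known legs of the cycle: 0.2631 × 1.161 = 0.3054591
For no arbitrage the full-cycle product must be 1, so the missing rate is 1 / 0.3054591 ≈ 3.273761.

3.2738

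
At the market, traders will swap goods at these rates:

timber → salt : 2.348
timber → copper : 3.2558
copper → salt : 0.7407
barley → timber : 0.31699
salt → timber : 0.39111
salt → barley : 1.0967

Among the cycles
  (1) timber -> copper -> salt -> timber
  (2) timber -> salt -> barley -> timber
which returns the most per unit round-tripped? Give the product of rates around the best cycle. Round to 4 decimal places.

0.9432

(1) 3.2558 × 0.7407 × 0.39111 = 0.94319
(2) 2.348 × 1.0967 × 0.31699 = 0.81627
Highest is cycle (1) at 0.9432 (≤1, no arbitrage).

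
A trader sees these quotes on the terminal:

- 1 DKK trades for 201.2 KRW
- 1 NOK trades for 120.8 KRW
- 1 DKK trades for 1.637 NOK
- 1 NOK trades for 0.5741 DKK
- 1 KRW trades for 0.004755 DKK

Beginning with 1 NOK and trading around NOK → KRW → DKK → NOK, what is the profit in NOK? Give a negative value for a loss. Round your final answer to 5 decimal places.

-0.05970

1 NOK × 120.8 = 120.8 KRW
120.8 KRW × 0.004755 = 0.574404 DKK
0.574404 DKK × 1.637 = 0.940299348 NOK
Net change: 0.940299348 − 1 = -0.059700652 NOK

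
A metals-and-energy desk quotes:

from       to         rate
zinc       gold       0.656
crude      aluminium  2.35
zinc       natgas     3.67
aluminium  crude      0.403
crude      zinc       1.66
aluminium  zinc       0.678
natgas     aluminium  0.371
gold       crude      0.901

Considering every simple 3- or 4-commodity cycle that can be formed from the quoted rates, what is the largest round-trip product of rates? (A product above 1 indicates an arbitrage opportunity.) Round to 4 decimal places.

0.9812

zinc→gold→crude→zinc: 0.656 × 0.901 × 1.66 = 0.98115
zinc→gold→crude→aluminium→zinc: 0.656 × 0.901 × 2.35 × 0.678 = 0.94173
zinc→natgas→aluminium→zinc: 3.67 × 0.371 × 0.678 = 0.92314
zinc→natgas→aluminium→crude→zinc: 3.67 × 0.371 × 0.403 × 1.66 = 0.91086
Maximum is zinc→gold→crude→zinc at 0.9812; no arbitrage — every cycle loses value.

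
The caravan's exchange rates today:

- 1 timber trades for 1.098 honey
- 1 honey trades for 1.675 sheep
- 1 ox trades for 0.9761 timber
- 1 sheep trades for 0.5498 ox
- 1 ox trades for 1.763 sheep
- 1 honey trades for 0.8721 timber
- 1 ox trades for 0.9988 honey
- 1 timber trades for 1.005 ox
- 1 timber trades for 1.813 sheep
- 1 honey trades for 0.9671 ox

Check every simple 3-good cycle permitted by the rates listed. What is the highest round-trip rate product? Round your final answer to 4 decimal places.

timber→honey→ox→timber: 1.098 × 0.9671 × 0.9761 = 1.03650
timber→sheep→ox→timber: 1.813 × 0.5498 × 0.9761 = 0.97296
ox→honey→sheep→ox: 0.9988 × 1.675 × 0.5498 = 0.91981
timber→ox→honey→timber: 1.005 × 0.9988 × 0.8721 = 0.87541
Maximum is timber→honey→ox→timber at 1.0365; arbitrage exists.

1.0365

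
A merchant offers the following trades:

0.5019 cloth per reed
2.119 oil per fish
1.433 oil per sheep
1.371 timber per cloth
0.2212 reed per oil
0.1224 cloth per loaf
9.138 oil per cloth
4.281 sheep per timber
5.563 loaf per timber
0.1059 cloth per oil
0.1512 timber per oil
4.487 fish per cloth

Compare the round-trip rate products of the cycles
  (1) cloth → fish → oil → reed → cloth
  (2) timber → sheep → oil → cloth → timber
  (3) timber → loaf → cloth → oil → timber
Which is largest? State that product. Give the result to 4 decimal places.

(1) 4.487 × 2.119 × 0.2212 × 0.5019 = 1.05558
(2) 4.281 × 1.433 × 0.1059 × 1.371 = 0.89069
(3) 5.563 × 0.1224 × 9.138 × 0.1512 = 0.94079
Highest is cycle (1) at 1.0556 (>1, arbitrage).

1.0556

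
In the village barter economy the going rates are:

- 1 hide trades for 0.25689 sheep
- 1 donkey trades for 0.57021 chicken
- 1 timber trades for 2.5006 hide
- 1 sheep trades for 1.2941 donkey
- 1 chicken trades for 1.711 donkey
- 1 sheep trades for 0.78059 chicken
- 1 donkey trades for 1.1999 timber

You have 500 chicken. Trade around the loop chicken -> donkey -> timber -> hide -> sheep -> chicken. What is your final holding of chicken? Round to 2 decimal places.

514.73

500 chicken × 1.711 = 855.5 donkey
855.5 donkey × 1.1999 = 1026.51445 timber
1026.51445 timber × 2.5006 = 2566.90203367 hide
2566.90203367 hide × 0.25689 = 659.4114634294863 sheep
659.4114634294863 sheep × 0.78059 = 514.729994238422710917 chicken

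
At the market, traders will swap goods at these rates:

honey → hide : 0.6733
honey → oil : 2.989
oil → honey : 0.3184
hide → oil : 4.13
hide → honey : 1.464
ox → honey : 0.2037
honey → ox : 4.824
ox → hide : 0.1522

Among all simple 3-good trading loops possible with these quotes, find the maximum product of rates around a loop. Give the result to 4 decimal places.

ox→hide→honey→ox: 0.1522 × 1.464 × 4.824 = 1.07489
oil→honey→hide→oil: 0.3184 × 0.6733 × 4.13 = 0.88538
Maximum is ox→hide→honey→ox at 1.0749; arbitrage exists.

1.0749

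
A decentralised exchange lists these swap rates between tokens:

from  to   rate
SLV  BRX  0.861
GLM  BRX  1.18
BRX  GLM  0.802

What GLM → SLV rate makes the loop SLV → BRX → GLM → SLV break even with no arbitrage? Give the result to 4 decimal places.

1.4482

Known legs of the cycle: 0.861 × 0.802 = 0.690522
For no arbitrage the full-cycle product must be 1, so the missing rate is 1 / 0.690522 ≈ 1.448180.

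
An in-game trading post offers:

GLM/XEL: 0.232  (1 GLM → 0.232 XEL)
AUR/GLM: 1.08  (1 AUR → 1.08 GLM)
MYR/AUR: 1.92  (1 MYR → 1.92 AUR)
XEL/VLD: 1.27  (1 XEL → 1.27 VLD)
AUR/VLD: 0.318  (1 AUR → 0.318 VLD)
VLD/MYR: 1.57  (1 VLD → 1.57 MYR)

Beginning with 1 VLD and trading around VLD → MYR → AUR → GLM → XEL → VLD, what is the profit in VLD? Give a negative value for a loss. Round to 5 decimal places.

-0.04078

1 VLD × 1.57 = 1.57 MYR
1.57 MYR × 1.92 = 3.0144 AUR
3.0144 AUR × 1.08 = 3.255552 GLM
3.255552 GLM × 0.232 = 0.755288064 XEL
0.755288064 XEL × 1.27 = 0.95921584128 VLD
Net change: 0.95921584128 − 1 = -0.04078415872 VLD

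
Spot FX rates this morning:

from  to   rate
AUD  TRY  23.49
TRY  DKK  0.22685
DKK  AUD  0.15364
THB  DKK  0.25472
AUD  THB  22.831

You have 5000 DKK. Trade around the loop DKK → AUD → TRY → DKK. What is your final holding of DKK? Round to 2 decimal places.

4093.51

5000 DKK × 0.15364 = 768.2 AUD
768.2 AUD × 23.49 = 18045.018 TRY
18045.018 TRY × 0.22685 = 4093.5123333 DKK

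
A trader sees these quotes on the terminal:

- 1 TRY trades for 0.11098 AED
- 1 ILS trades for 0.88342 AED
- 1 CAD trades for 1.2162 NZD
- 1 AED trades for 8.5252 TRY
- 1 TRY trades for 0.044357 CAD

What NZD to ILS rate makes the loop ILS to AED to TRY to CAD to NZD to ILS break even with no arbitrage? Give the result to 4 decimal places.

Known legs of the cycle: 0.88342 × 8.5252 × 0.044357 × 1.2162 = 0.4062926523101337456
For no arbitrage the full-cycle product must be 1, so the missing rate is 1 / 0.4062926523101337456 ≈ 2.461280.

2.4613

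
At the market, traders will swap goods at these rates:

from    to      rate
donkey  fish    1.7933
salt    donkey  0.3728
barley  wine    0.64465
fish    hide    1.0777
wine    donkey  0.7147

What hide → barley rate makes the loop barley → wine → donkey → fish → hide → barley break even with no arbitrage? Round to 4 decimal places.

1.1231

Known legs of the cycle: 0.64465 × 0.7147 × 1.7933 × 1.0777 = 0.89042757409570055
For no arbitrage the full-cycle product must be 1, so the missing rate is 1 / 0.89042757409570055 ≈ 1.123056.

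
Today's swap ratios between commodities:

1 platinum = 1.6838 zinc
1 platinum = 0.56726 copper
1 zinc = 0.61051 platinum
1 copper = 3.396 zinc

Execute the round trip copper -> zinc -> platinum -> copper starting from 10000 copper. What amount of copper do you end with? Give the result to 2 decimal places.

11760.96

10000 copper × 3.396 = 33960 zinc
33960 zinc × 0.61051 = 20732.9196 platinum
20732.9196 platinum × 0.56726 = 11760.955972296 copper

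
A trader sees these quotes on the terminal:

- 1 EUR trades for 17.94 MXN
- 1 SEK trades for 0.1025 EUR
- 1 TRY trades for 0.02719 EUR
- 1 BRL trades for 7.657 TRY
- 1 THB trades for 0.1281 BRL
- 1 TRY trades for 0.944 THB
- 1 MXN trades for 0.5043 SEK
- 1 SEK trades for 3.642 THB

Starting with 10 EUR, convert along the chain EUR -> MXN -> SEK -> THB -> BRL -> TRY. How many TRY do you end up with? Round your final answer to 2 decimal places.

10 EUR × 17.94 = 179.4 MXN
179.4 MXN × 0.5043 = 90.47142 SEK
90.47142 SEK × 3.642 = 329.49691164 THB
329.49691164 THB × 0.1281 = 42.208554381084 BRL
42.208554381084 BRL × 7.657 = 323.190900895960188 TRY

323.19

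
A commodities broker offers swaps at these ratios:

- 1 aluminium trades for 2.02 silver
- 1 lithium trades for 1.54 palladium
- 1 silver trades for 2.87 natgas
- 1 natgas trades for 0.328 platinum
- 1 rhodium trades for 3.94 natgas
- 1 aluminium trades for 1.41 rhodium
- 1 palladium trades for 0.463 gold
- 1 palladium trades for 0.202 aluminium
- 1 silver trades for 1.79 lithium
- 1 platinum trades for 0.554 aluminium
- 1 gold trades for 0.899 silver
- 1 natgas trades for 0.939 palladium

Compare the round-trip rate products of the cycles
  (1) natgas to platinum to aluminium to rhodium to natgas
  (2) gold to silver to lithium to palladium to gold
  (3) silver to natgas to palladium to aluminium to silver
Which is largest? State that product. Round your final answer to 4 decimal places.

(1) 0.328 × 0.554 × 1.41 × 3.94 = 1.00948
(2) 0.899 × 1.79 × 1.54 × 0.463 = 1.14740
(3) 2.87 × 0.939 × 0.202 × 2.02 = 1.09964
Highest is cycle (2) at 1.1474 (>1, arbitrage).

1.1474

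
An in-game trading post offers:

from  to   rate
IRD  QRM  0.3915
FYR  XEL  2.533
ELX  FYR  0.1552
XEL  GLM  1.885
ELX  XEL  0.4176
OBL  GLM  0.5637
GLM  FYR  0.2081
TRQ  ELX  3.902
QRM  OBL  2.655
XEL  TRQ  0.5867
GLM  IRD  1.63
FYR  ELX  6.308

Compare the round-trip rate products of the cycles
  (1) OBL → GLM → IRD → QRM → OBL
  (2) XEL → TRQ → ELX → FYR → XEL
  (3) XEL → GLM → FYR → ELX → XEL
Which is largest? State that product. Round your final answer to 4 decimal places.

1.0333

(1) 0.5637 × 1.63 × 0.3915 × 2.655 = 0.95506
(2) 0.5867 × 3.902 × 0.1552 × 2.533 = 0.89997
(3) 1.885 × 0.2081 × 6.308 × 0.4176 = 1.03332
Highest is cycle (3) at 1.0333 (>1, arbitrage).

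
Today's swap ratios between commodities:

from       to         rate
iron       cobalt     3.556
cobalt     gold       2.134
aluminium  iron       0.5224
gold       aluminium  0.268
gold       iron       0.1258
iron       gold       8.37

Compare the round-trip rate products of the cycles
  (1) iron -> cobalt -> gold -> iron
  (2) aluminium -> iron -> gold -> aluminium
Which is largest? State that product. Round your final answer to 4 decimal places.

(1) 3.556 × 2.134 × 0.1258 = 0.95463
(2) 0.5224 × 8.37 × 0.268 = 1.17183
Highest is cycle (2) at 1.1718 (>1, arbitrage).

1.1718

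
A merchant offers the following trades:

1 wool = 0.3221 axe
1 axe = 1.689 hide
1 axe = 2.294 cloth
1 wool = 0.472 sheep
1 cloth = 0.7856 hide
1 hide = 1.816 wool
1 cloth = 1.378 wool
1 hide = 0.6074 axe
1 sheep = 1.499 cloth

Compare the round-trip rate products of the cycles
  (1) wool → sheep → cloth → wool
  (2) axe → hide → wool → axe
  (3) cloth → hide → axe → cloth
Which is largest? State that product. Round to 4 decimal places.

(1) 0.472 × 1.499 × 1.378 = 0.97497
(2) 1.689 × 1.816 × 0.3221 = 0.98795
(3) 0.7856 × 0.6074 × 2.294 = 1.09464
Highest is cycle (3) at 1.0946 (>1, arbitrage).

1.0946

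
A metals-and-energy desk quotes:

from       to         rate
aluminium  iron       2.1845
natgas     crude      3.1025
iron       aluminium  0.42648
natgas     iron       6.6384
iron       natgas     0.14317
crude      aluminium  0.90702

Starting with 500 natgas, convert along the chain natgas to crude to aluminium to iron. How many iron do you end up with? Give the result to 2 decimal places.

500 natgas × 3.1025 = 1551.25 crude
1551.25 crude × 0.90702 = 1407.014775 aluminium
1407.014775 aluminium × 2.1845 = 3073.6237759875 iron

3073.62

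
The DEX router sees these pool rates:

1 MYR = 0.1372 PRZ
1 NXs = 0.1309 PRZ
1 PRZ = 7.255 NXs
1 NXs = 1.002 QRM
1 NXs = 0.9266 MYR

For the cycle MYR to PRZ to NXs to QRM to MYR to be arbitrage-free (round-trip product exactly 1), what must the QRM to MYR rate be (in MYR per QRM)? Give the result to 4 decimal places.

Known legs of the cycle: 0.1372 × 7.255 × 1.002 = 0.997376772
For no arbitrage the full-cycle product must be 1, so the missing rate is 1 / 0.997376772 ≈ 1.002630.

1.0026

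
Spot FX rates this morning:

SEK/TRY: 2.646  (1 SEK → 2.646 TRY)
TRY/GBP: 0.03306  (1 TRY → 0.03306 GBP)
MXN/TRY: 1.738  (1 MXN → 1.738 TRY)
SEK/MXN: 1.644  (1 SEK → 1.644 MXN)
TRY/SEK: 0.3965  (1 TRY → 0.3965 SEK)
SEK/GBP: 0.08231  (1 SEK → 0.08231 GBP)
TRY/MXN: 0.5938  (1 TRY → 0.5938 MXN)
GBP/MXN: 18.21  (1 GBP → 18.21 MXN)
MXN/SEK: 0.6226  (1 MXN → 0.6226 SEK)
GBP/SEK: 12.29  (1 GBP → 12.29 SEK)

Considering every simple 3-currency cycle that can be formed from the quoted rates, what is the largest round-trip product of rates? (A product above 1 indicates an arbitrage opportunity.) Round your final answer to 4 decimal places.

1.1329

MXN→TRY→SEK→MXN: 1.738 × 0.3965 × 1.644 = 1.13291
TRY→GBP→SEK→TRY: 0.03306 × 12.29 × 2.646 = 1.07509
MXN→TRY→GBP→MXN: 1.738 × 0.03306 × 18.21 = 1.04632
MXN→SEK→TRY→MXN: 0.6226 × 2.646 × 0.5938 = 0.97823
MXN→SEK→GBP→MXN: 0.6226 × 0.08231 × 18.21 = 0.93319
Maximum is MXN→TRY→SEK→MXN at 1.1329; arbitrage exists.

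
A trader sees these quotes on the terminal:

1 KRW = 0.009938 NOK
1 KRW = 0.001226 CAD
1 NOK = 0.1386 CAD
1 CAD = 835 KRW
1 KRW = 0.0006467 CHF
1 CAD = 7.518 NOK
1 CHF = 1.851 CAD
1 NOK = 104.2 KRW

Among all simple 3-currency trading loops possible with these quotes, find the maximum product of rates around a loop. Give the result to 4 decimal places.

CAD→KRW→NOK→CAD: 835 × 0.009938 × 0.1386 = 1.15013
CAD→KRW→CHF→CAD: 835 × 0.0006467 × 1.851 = 0.99953
CAD→NOK→KRW→CAD: 7.518 × 104.2 × 0.001226 = 0.96042
Maximum is CAD→KRW→NOK→CAD at 1.1501; arbitrage exists.

1.1501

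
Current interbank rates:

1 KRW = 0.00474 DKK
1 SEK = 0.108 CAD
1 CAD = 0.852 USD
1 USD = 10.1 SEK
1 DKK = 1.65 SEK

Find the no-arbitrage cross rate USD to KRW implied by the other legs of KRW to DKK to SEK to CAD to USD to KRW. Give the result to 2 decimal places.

Known legs of the cycle: 0.00474 × 1.65 × 0.108 × 0.852 = 0.000719657136
For no arbitrage the full-cycle product must be 1, so the missing rate is 1 / 0.000719657136 ≈ 1389.5506.

1389.55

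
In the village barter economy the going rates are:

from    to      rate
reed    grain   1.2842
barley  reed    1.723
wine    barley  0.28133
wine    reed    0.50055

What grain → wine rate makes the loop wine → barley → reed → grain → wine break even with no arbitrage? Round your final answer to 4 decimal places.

Known legs of the cycle: 0.28133 × 1.723 × 1.2842 = 0.622492307878
For no arbitrage the full-cycle product must be 1, so the missing rate is 1 / 0.622492307878 ≈ 1.606446.

1.6064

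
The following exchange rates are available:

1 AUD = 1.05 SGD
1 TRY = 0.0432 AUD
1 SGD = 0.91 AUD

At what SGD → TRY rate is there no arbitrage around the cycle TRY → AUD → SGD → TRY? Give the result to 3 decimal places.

22.046

Known legs of the cycle: 0.0432 × 1.05 = 0.04536
For no arbitrage the full-cycle product must be 1, so the missing rate is 1 / 0.04536 ≈ 22.04586.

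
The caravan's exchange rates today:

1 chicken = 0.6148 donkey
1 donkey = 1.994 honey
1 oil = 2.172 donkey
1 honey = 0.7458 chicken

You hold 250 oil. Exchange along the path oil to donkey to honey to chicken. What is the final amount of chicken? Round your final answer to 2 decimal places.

807.51

250 oil × 2.172 = 543 donkey
543 donkey × 1.994 = 1082.742 honey
1082.742 honey × 0.7458 = 807.5089836 chicken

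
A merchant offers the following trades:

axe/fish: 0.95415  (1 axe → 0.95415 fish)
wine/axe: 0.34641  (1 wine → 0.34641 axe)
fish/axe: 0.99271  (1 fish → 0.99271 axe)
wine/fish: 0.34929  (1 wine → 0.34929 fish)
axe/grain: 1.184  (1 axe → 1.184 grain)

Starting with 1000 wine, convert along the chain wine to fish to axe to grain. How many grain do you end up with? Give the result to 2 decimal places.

1000 wine × 0.34929 = 349.29 fish
349.29 fish × 0.99271 = 346.7436759 axe
346.7436759 axe × 1.184 = 410.5445122656 grain

410.54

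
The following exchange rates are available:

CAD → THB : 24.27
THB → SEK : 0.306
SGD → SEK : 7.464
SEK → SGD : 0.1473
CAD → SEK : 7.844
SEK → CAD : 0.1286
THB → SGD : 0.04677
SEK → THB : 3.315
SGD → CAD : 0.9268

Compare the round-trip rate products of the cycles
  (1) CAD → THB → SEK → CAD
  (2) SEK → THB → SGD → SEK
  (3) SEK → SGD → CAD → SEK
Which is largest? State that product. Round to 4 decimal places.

1.1572

(1) 24.27 × 0.306 × 0.1286 = 0.95506
(2) 3.315 × 0.04677 × 7.464 = 1.15724
(3) 0.1473 × 0.9268 × 7.844 = 1.07084
Highest is cycle (2) at 1.1572 (>1, arbitrage).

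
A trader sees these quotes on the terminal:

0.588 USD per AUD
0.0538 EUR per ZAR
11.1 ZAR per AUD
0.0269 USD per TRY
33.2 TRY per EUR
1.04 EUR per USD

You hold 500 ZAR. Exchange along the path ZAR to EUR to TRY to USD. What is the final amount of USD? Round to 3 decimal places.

24.024

500 ZAR × 0.0538 = 26.9 EUR
26.9 EUR × 33.2 = 893.08 TRY
893.08 TRY × 0.0269 = 24.023852 USD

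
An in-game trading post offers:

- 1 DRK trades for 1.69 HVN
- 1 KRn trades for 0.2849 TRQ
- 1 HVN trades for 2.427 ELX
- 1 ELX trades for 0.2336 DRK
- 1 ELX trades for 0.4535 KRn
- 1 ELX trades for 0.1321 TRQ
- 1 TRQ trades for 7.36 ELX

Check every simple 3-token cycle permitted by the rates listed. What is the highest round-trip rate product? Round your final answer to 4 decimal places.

HVN→ELX→DRK→HVN: 2.427 × 0.2336 × 1.69 = 0.95814
TRQ→ELX→KRn→TRQ: 7.36 × 0.4535 × 0.2849 = 0.95093
Maximum is HVN→ELX→DRK→HVN at 0.9581; no arbitrage — every cycle loses value.

0.9581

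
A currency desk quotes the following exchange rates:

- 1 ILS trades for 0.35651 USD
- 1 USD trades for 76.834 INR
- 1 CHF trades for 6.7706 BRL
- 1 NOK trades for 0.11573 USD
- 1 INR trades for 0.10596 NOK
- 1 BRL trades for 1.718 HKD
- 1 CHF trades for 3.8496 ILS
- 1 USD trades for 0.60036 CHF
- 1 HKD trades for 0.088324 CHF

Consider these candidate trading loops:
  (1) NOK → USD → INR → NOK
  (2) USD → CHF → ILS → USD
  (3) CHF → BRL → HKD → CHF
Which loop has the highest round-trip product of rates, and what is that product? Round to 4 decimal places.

1.0274

(1) 0.11573 × 76.834 × 0.10596 = 0.94220
(2) 0.60036 × 3.8496 × 0.35651 = 0.82395
(3) 6.7706 × 1.718 × 0.088324 = 1.02738
Highest is cycle (3) at 1.0274 (>1, arbitrage).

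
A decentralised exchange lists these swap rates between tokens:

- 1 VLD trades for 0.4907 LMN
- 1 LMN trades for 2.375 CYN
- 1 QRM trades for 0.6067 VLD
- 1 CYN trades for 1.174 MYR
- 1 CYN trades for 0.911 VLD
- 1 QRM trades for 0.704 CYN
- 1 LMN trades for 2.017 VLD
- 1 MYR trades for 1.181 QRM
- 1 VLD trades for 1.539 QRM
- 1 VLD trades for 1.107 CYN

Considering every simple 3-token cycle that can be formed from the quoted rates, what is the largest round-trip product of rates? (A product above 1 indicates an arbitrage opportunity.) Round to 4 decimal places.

1.0617

VLD→LMN→CYN→VLD: 0.4907 × 2.375 × 0.911 = 1.06169
VLD→QRM→CYN→VLD: 1.539 × 0.704 × 0.911 = 0.98703
MYR→QRM→CYN→MYR: 1.181 × 0.704 × 1.174 = 0.97609
Maximum is VLD→LMN→CYN→VLD at 1.0617; arbitrage exists.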